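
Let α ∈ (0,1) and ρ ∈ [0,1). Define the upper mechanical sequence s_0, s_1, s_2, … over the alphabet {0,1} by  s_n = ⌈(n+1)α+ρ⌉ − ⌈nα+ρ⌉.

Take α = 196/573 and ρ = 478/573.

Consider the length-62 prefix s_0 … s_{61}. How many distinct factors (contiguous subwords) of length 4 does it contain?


t_n = ⌈(n·196+478)/573⌉ for n = 0 … 62:
  n=0…9: ⌈478/573⌉=1 ⌈674/573⌉=2 ⌈870/573⌉=2 ⌈1066/573⌉=2 ⌈1262/573⌉=3 ⌈1458/573⌉=3 ⌈1654/573⌉=3 ⌈1850/573⌉=4 ⌈2046/573⌉=4 ⌈2242/573⌉=4
  n=10…19: ⌈2438/573⌉=5 ⌈2634/573⌉=5 ⌈2830/573⌉=5 ⌈3026/573⌉=6 ⌈3222/573⌉=6 ⌈3418/573⌉=6 ⌈3614/573⌉=7 ⌈3810/573⌉=7 ⌈4006/573⌉=7 ⌈4202/573⌉=8
  n=20…29: ⌈4398/573⌉=8 ⌈4594/573⌉=9 ⌈4790/573⌉=9 ⌈4986/573⌉=9 ⌈5182/573⌉=10 ⌈5378/573⌉=10 ⌈5574/573⌉=10 ⌈5770/573⌉=11 ⌈5966/573⌉=11 ⌈6162/573⌉=11
  n=30…39: ⌈6358/573⌉=12 ⌈6554/573⌉=12 ⌈6750/573⌉=12 ⌈6946/573⌉=13 ⌈7142/573⌉=13 ⌈7338/573⌉=13 ⌈7534/573⌉=14 ⌈7730/573⌉=14 ⌈7926/573⌉=14 ⌈8122/573⌉=15
  n=40…49: ⌈8318/573⌉=15 ⌈8514/573⌉=15 ⌈8710/573⌉=16 ⌈8906/573⌉=16 ⌈9102/573⌉=16 ⌈9298/573⌉=17 ⌈9494/573⌉=17 ⌈9690/573⌉=17 ⌈9886/573⌉=18 ⌈10082/573⌉=18
  n=50…59: ⌈10278/573⌉=18 ⌈10474/573⌉=19 ⌈10670/573⌉=19 ⌈10866/573⌉=19 ⌈11062/573⌉=20 ⌈11258/573⌉=20 ⌈11454/573⌉=20 ⌈11650/573⌉=21 ⌈11846/573⌉=21 ⌈12042/573⌉=22
  n=60…62: ⌈12238/573⌉=22 ⌈12434/573⌉=22 ⌈12630/573⌉=23
s_n = t_(n+1) − t_n for n = 0 … 61 gives
prefix = 10010010010010010010100100100100100100100100100100100100101001
slide a length-4 window over [0..3] … [58..61] (59 windows); first occurrence of each distinct factor:
  [  0..  3] 1001
  [  1..  4] 0010
  [  2..  5] 0100
  [ 17.. 20] 0101
  [ 18.. 21] 1010
  (the other 54 windows repeat one of these)
distinct factors: {0010, 0100, 0101, 1001, 1010}
count = 5  (Sturmian bound for length 4 is 5)

5


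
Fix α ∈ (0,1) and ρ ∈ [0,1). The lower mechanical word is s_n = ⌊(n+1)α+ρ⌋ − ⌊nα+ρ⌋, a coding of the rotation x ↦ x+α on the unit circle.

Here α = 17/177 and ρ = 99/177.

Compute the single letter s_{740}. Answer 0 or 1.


0

(n+1)α + ρ = (741·17 + 99) / 177 = 12696/177
nα + ρ     = (740·17 + 99) / 177 = 12679/177
⌊12696/177⌋ = 71,  ⌊12679/177⌋ = 71
s_{740} = 71 − 71 = 0


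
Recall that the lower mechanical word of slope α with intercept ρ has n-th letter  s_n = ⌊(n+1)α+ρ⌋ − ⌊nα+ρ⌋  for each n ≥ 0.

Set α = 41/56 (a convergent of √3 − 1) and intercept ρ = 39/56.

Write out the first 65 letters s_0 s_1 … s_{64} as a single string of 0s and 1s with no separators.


11011101110110111011101110110111011101101110111011101101110111011

n=0: ⌊(1·41+39)/56⌋ − ⌊(0·41+39)/56⌋ = ⌊80/56⌋ − ⌊39/56⌋ = 1 − 0 = 1
n=1: ⌊(2·41+39)/56⌋ − ⌊(1·41+39)/56⌋ = ⌊121/56⌋ − ⌊80/56⌋ = 2 − 1 = 1
n=2: ⌊(3·41+39)/56⌋ − ⌊(2·41+39)/56⌋ = ⌊162/56⌋ − ⌊121/56⌋ = 2 − 2 = 0
n=3: ⌊(4·41+39)/56⌋ − ⌊(3·41+39)/56⌋ = ⌊203/56⌋ − ⌊162/56⌋ = 3 − 2 = 1
n=4: ⌊(5·41+39)/56⌋ − ⌊(4·41+39)/56⌋ = ⌊244/56⌋ − ⌊203/56⌋ = 4 − 3 = 1
n=5: ⌊(6·41+39)/56⌋ − ⌊(5·41+39)/56⌋ = ⌊285/56⌋ − ⌊244/56⌋ = 5 − 4 = 1
n=6: ⌊(7·41+39)/56⌋ − ⌊(6·41+39)/56⌋ = ⌊326/56⌋ − ⌊285/56⌋ = 5 − 5 = 0
n=7: ⌊(8·41+39)/56⌋ − ⌊(7·41+39)/56⌋ = ⌊367/56⌋ − ⌊326/56⌋ = 6 − 5 = 1
n=8: ⌊(9·41+39)/56⌋ − ⌊(8·41+39)/56⌋ = ⌊408/56⌋ − ⌊367/56⌋ = 7 − 6 = 1
n=9: ⌊(10·41+39)/56⌋ − ⌊(9·41+39)/56⌋ = ⌊449/56⌋ − ⌊408/56⌋ = 8 − 7 = 1
n=10: ⌊(11·41+39)/56⌋ − ⌊(10·41+39)/56⌋ = ⌊490/56⌋ − ⌊449/56⌋ = 8 − 8 = 0
n=11: ⌊(12·41+39)/56⌋ − ⌊(11·41+39)/56⌋ = ⌊531/56⌋ − ⌊490/56⌋ = 9 − 8 = 1
n=12: ⌊(13·41+39)/56⌋ − ⌊(12·41+39)/56⌋ = ⌊572/56⌋ − ⌊531/56⌋ = 10 − 9 = 1
n=13: ⌊(14·41+39)/56⌋ − ⌊(13·41+39)/56⌋ = ⌊613/56⌋ − ⌊572/56⌋ = 10 − 10 = 0
n=14: ⌊(15·41+39)/56⌋ − ⌊(14·41+39)/56⌋ = ⌊654/56⌋ − ⌊613/56⌋ = 11 − 10 = 1
n=15: ⌊(16·41+39)/56⌋ − ⌊(15·41+39)/56⌋ = ⌊695/56⌋ − ⌊654/56⌋ = 12 − 11 = 1
n=16: ⌊(17·41+39)/56⌋ − ⌊(16·41+39)/56⌋ = ⌊736/56⌋ − ⌊695/56⌋ = 13 − 12 = 1
n=17: ⌊(18·41+39)/56⌋ − ⌊(17·41+39)/56⌋ = ⌊777/56⌋ − ⌊736/56⌋ = 13 − 13 = 0
n=18: ⌊(19·41+39)/56⌋ − ⌊(18·41+39)/56⌋ = ⌊818/56⌋ − ⌊777/56⌋ = 14 − 13 = 1
n=19: ⌊(20·41+39)/56⌋ − ⌊(19·41+39)/56⌋ = ⌊859/56⌋ − ⌊818/56⌋ = 15 − 14 = 1
n=20: ⌊(21·41+39)/56⌋ − ⌊(20·41+39)/56⌋ = ⌊900/56⌋ − ⌊859/56⌋ = 16 − 15 = 1
n=21: ⌊(22·41+39)/56⌋ − ⌊(21·41+39)/56⌋ = ⌊941/56⌋ − ⌊900/56⌋ = 16 − 16 = 0
n=22: ⌊(23·41+39)/56⌋ − ⌊(22·41+39)/56⌋ = ⌊982/56⌋ − ⌊941/56⌋ = 17 − 16 = 1
n=23: ⌊(24·41+39)/56⌋ − ⌊(23·41+39)/56⌋ = ⌊1023/56⌋ − ⌊982/56⌋ = 18 − 17 = 1
n=24: ⌊(25·41+39)/56⌋ − ⌊(24·41+39)/56⌋ = ⌊1064/56⌋ − ⌊1023/56⌋ = 19 − 18 = 1
n=25: ⌊(26·41+39)/56⌋ − ⌊(25·41+39)/56⌋ = ⌊1105/56⌋ − ⌊1064/56⌋ = 19 − 19 = 0
n=26: ⌊(27·41+39)/56⌋ − ⌊(26·41+39)/56⌋ = ⌊1146/56⌋ − ⌊1105/56⌋ = 20 − 19 = 1
n=27: ⌊(28·41+39)/56⌋ − ⌊(27·41+39)/56⌋ = ⌊1187/56⌋ − ⌊1146/56⌋ = 21 − 20 = 1
n=28: ⌊(29·41+39)/56⌋ − ⌊(28·41+39)/56⌋ = ⌊1228/56⌋ − ⌊1187/56⌋ = 21 − 21 = 0
n=29: ⌊(30·41+39)/56⌋ − ⌊(29·41+39)/56⌋ = ⌊1269/56⌋ − ⌊1228/56⌋ = 22 − 21 = 1
n=30: ⌊(31·41+39)/56⌋ − ⌊(30·41+39)/56⌋ = ⌊1310/56⌋ − ⌊1269/56⌋ = 23 − 22 = 1
n=31: ⌊(32·41+39)/56⌋ − ⌊(31·41+39)/56⌋ = ⌊1351/56⌋ − ⌊1310/56⌋ = 24 − 23 = 1
n=32: ⌊(33·41+39)/56⌋ − ⌊(32·41+39)/56⌋ = ⌊1392/56⌋ − ⌊1351/56⌋ = 24 − 24 = 0
n=33: ⌊(34·41+39)/56⌋ − ⌊(33·41+39)/56⌋ = ⌊1433/56⌋ − ⌊1392/56⌋ = 25 − 24 = 1
n=34: ⌊(35·41+39)/56⌋ − ⌊(34·41+39)/56⌋ = ⌊1474/56⌋ − ⌊1433/56⌋ = 26 − 25 = 1
n=35: ⌊(36·41+39)/56⌋ − ⌊(35·41+39)/56⌋ = ⌊1515/56⌋ − ⌊1474/56⌋ = 27 − 26 = 1
n=36: ⌊(37·41+39)/56⌋ − ⌊(36·41+39)/56⌋ = ⌊1556/56⌋ − ⌊1515/56⌋ = 27 − 27 = 0
n=37: ⌊(38·41+39)/56⌋ − ⌊(37·41+39)/56⌋ = ⌊1597/56⌋ − ⌊1556/56⌋ = 28 − 27 = 1
n=38: ⌊(39·41+39)/56⌋ − ⌊(38·41+39)/56⌋ = ⌊1638/56⌋ − ⌊1597/56⌋ = 29 − 28 = 1
n=39: ⌊(40·41+39)/56⌋ − ⌊(39·41+39)/56⌋ = ⌊1679/56⌋ − ⌊1638/56⌋ = 29 − 29 = 0
n=40: ⌊(41·41+39)/56⌋ − ⌊(40·41+39)/56⌋ = ⌊1720/56⌋ − ⌊1679/56⌋ = 30 − 29 = 1
n=41: ⌊(42·41+39)/56⌋ − ⌊(41·41+39)/56⌋ = ⌊1761/56⌋ − ⌊1720/56⌋ = 31 − 30 = 1
n=42: ⌊(43·41+39)/56⌋ − ⌊(42·41+39)/56⌋ = ⌊1802/56⌋ − ⌊1761/56⌋ = 32 − 31 = 1
n=43: ⌊(44·41+39)/56⌋ − ⌊(43·41+39)/56⌋ = ⌊1843/56⌋ − ⌊1802/56⌋ = 32 − 32 = 0
n=44: ⌊(45·41+39)/56⌋ − ⌊(44·41+39)/56⌋ = ⌊1884/56⌋ − ⌊1843/56⌋ = 33 − 32 = 1
n=45: ⌊(46·41+39)/56⌋ − ⌊(45·41+39)/56⌋ = ⌊1925/56⌋ − ⌊1884/56⌋ = 34 − 33 = 1
n=46: ⌊(47·41+39)/56⌋ − ⌊(46·41+39)/56⌋ = ⌊1966/56⌋ − ⌊1925/56⌋ = 35 − 34 = 1
n=47: ⌊(48·41+39)/56⌋ − ⌊(47·41+39)/56⌋ = ⌊2007/56⌋ − ⌊1966/56⌋ = 35 − 35 = 0
n=48: ⌊(49·41+39)/56⌋ − ⌊(48·41+39)/56⌋ = ⌊2048/56⌋ − ⌊2007/56⌋ = 36 − 35 = 1
n=49: ⌊(50·41+39)/56⌋ − ⌊(49·41+39)/56⌋ = ⌊2089/56⌋ − ⌊2048/56⌋ = 37 − 36 = 1
n=50: ⌊(51·41+39)/56⌋ − ⌊(50·41+39)/56⌋ = ⌊2130/56⌋ − ⌊2089/56⌋ = 38 − 37 = 1
n=51: ⌊(52·41+39)/56⌋ − ⌊(51·41+39)/56⌋ = ⌊2171/56⌋ − ⌊2130/56⌋ = 38 − 38 = 0
n=52: ⌊(53·41+39)/56⌋ − ⌊(52·41+39)/56⌋ = ⌊2212/56⌋ − ⌊2171/56⌋ = 39 − 38 = 1
n=53: ⌊(54·41+39)/56⌋ − ⌊(53·41+39)/56⌋ = ⌊2253/56⌋ − ⌊2212/56⌋ = 40 − 39 = 1
n=54: ⌊(55·41+39)/56⌋ − ⌊(54·41+39)/56⌋ = ⌊2294/56⌋ − ⌊2253/56⌋ = 40 − 40 = 0
n=55: ⌊(56·41+39)/56⌋ − ⌊(55·41+39)/56⌋ = ⌊2335/56⌋ − ⌊2294/56⌋ = 41 − 40 = 1
n=56: ⌊(57·41+39)/56⌋ − ⌊(56·41+39)/56⌋ = ⌊2376/56⌋ − ⌊2335/56⌋ = 42 − 41 = 1
n=57: ⌊(58·41+39)/56⌋ − ⌊(57·41+39)/56⌋ = ⌊2417/56⌋ − ⌊2376/56⌋ = 43 − 42 = 1
n=58: ⌊(59·41+39)/56⌋ − ⌊(58·41+39)/56⌋ = ⌊2458/56⌋ − ⌊2417/56⌋ = 43 − 43 = 0
n=59: ⌊(60·41+39)/56⌋ − ⌊(59·41+39)/56⌋ = ⌊2499/56⌋ − ⌊2458/56⌋ = 44 − 43 = 1
n=60: ⌊(61·41+39)/56⌋ − ⌊(60·41+39)/56⌋ = ⌊2540/56⌋ − ⌊2499/56⌋ = 45 − 44 = 1
n=61: ⌊(62·41+39)/56⌋ − ⌊(61·41+39)/56⌋ = ⌊2581/56⌋ − ⌊2540/56⌋ = 46 − 45 = 1
n=62: ⌊(63·41+39)/56⌋ − ⌊(62·41+39)/56⌋ = ⌊2622/56⌋ − ⌊2581/56⌋ = 46 − 46 = 0
n=63: ⌊(64·41+39)/56⌋ − ⌊(63·41+39)/56⌋ = ⌊2663/56⌋ − ⌊2622/56⌋ = 47 − 46 = 1
n=64: ⌊(65·41+39)/56⌋ − ⌊(64·41+39)/56⌋ = ⌊2704/56⌋ − ⌊2663/56⌋ = 48 − 47 = 1


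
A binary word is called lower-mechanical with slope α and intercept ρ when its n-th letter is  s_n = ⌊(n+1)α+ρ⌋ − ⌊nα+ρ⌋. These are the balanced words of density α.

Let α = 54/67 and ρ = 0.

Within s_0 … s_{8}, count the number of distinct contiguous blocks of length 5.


5

t_n = ⌊(n·54)/67⌋ for n = 0 … 9:
  n=0…9: ⌊0/67⌋=0 ⌊54/67⌋=0 ⌊108/67⌋=1 ⌊162/67⌋=2 ⌊216/67⌋=3 ⌊270/67⌋=4 ⌊324/67⌋=4 ⌊378/67⌋=5 ⌊432/67⌋=6 ⌊486/67⌋=7
s_n = t_(n+1) − t_n for n = 0 … 8 gives
prefix = 011110111
slide a length-5 window over [0..4] … [4..8] (5 windows); first occurrence of each distinct factor:
  [  0..  4] 01111
  [  1..  5] 11110
  [  2..  6] 11101
  [  3..  7] 11011
  [  4..  8] 10111
distinct factors: {01111, 10111, 11011, 11101, 11110}
count = 5  (Sturmian bound for length 5 is 6)


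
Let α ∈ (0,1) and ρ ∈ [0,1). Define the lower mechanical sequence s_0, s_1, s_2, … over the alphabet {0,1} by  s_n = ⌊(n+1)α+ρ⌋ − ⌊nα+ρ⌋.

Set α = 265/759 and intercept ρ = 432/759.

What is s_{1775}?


(n+1)α + ρ = (1776·265 + 432) / 759 = 471072/759
nα + ρ     = (1775·265 + 432) / 759 = 470807/759
⌊471072/759⌋ = 620,  ⌊470807/759⌋ = 620
s_{1775} = 620 − 620 = 0

0


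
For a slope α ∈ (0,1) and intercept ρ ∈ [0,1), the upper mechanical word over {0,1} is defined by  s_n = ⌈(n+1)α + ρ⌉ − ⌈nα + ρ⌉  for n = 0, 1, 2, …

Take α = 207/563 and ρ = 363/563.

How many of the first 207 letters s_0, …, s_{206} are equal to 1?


#1s = Σ_{n=0}^{206} s_n = Σ_{n=0}^{206} (⌈(n+1)α+ρ⌉ − ⌈nα+ρ⌉)
the sum telescopes: every ⌈nα+ρ⌉ with 0 < n < 207 appears once with + and once with −, leaving ⌈207α+ρ⌉ − ⌈0·α+ρ⌉
207α + ρ = (207·207 + 363) / 563 = 43212/563
ρ = 363/563
⌈43212/563⌉ = 77,  ⌈363/563⌉ = 1
#1s = 77 − 1 = 76

76


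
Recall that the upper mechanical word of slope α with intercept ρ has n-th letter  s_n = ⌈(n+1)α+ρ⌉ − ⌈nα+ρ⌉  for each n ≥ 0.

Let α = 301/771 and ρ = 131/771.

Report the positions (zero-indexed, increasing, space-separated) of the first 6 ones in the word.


n=0: ⌈432/771⌉−⌈131/771⌉ = 1−1 = 0
n=1: ⌈733/771⌉−⌈432/771⌉ = 1−1 = 0
n=2: ⌈1034/771⌉−⌈733/771⌉ = 2−1 = 1  ← one
n=3: ⌈1335/771⌉−⌈1034/771⌉ = 2−2 = 0
n=4: ⌈1636/771⌉−⌈1335/771⌉ = 3−2 = 1  ← one
n=5: ⌈1937/771⌉−⌈1636/771⌉ = 3−3 = 0
n=6: ⌈2238/771⌉−⌈1937/771⌉ = 3−3 = 0
n=7: ⌈2539/771⌉−⌈2238/771⌉ = 4−3 = 1  ← one
n=8: ⌈2840/771⌉−⌈2539/771⌉ = 4−4 = 0
n=9: ⌈3141/771⌉−⌈2840/771⌉ = 5−4 = 1  ← one
n=10: ⌈3442/771⌉−⌈3141/771⌉ = 5−5 = 0
n=11: ⌈3743/771⌉−⌈3442/771⌉ = 5−5 = 0
n=12: ⌈4044/771⌉−⌈3743/771⌉ = 6−5 = 1  ← one
n=13: ⌈4345/771⌉−⌈4044/771⌉ = 6−6 = 0
n=14: ⌈4646/771⌉−⌈4345/771⌉ = 7−6 = 1  ← one
positions of the first 6 ones: 2 4 7 9 12 14

2 4 7 9 12 14


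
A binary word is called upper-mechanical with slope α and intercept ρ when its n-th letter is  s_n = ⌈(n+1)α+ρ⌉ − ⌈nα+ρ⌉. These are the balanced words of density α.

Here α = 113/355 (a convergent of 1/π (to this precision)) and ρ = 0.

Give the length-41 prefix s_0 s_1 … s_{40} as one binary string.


10010010010010010010010001001001001001001

n=0: ⌈(1·113)/355⌉ − ⌈(0·113)/355⌉ = ⌈113/355⌉ − ⌈0/355⌉ = 1 − 0 = 1
n=1: ⌈(2·113)/355⌉ − ⌈(1·113)/355⌉ = ⌈226/355⌉ − ⌈113/355⌉ = 1 − 1 = 0
n=2: ⌈(3·113)/355⌉ − ⌈(2·113)/355⌉ = ⌈339/355⌉ − ⌈226/355⌉ = 1 − 1 = 0
n=3: ⌈(4·113)/355⌉ − ⌈(3·113)/355⌉ = ⌈452/355⌉ − ⌈339/355⌉ = 2 − 1 = 1
n=4: ⌈(5·113)/355⌉ − ⌈(4·113)/355⌉ = ⌈565/355⌉ − ⌈452/355⌉ = 2 − 2 = 0
n=5: ⌈(6·113)/355⌉ − ⌈(5·113)/355⌉ = ⌈678/355⌉ − ⌈565/355⌉ = 2 − 2 = 0
n=6: ⌈(7·113)/355⌉ − ⌈(6·113)/355⌉ = ⌈791/355⌉ − ⌈678/355⌉ = 3 − 2 = 1
n=7: ⌈(8·113)/355⌉ − ⌈(7·113)/355⌉ = ⌈904/355⌉ − ⌈791/355⌉ = 3 − 3 = 0
n=8: ⌈(9·113)/355⌉ − ⌈(8·113)/355⌉ = ⌈1017/355⌉ − ⌈904/355⌉ = 3 − 3 = 0
n=9: ⌈(10·113)/355⌉ − ⌈(9·113)/355⌉ = ⌈1130/355⌉ − ⌈1017/355⌉ = 4 − 3 = 1
n=10: ⌈(11·113)/355⌉ − ⌈(10·113)/355⌉ = ⌈1243/355⌉ − ⌈1130/355⌉ = 4 − 4 = 0
n=11: ⌈(12·113)/355⌉ − ⌈(11·113)/355⌉ = ⌈1356/355⌉ − ⌈1243/355⌉ = 4 − 4 = 0
n=12: ⌈(13·113)/355⌉ − ⌈(12·113)/355⌉ = ⌈1469/355⌉ − ⌈1356/355⌉ = 5 − 4 = 1
n=13: ⌈(14·113)/355⌉ − ⌈(13·113)/355⌉ = ⌈1582/355⌉ − ⌈1469/355⌉ = 5 − 5 = 0
n=14: ⌈(15·113)/355⌉ − ⌈(14·113)/355⌉ = ⌈1695/355⌉ − ⌈1582/355⌉ = 5 − 5 = 0
n=15: ⌈(16·113)/355⌉ − ⌈(15·113)/355⌉ = ⌈1808/355⌉ − ⌈1695/355⌉ = 6 − 5 = 1
n=16: ⌈(17·113)/355⌉ − ⌈(16·113)/355⌉ = ⌈1921/355⌉ − ⌈1808/355⌉ = 6 − 6 = 0
n=17: ⌈(18·113)/355⌉ − ⌈(17·113)/355⌉ = ⌈2034/355⌉ − ⌈1921/355⌉ = 6 − 6 = 0
n=18: ⌈(19·113)/355⌉ − ⌈(18·113)/355⌉ = ⌈2147/355⌉ − ⌈2034/355⌉ = 7 − 6 = 1
n=19: ⌈(20·113)/355⌉ − ⌈(19·113)/355⌉ = ⌈2260/355⌉ − ⌈2147/355⌉ = 7 − 7 = 0
n=20: ⌈(21·113)/355⌉ − ⌈(20·113)/355⌉ = ⌈2373/355⌉ − ⌈2260/355⌉ = 7 − 7 = 0
n=21: ⌈(22·113)/355⌉ − ⌈(21·113)/355⌉ = ⌈2486/355⌉ − ⌈2373/355⌉ = 8 − 7 = 1
n=22: ⌈(23·113)/355⌉ − ⌈(22·113)/355⌉ = ⌈2599/355⌉ − ⌈2486/355⌉ = 8 − 8 = 0
n=23: ⌈(24·113)/355⌉ − ⌈(23·113)/355⌉ = ⌈2712/355⌉ − ⌈2599/355⌉ = 8 − 8 = 0
n=24: ⌈(25·113)/355⌉ − ⌈(24·113)/355⌉ = ⌈2825/355⌉ − ⌈2712/355⌉ = 8 − 8 = 0
n=25: ⌈(26·113)/355⌉ − ⌈(25·113)/355⌉ = ⌈2938/355⌉ − ⌈2825/355⌉ = 9 − 8 = 1
n=26: ⌈(27·113)/355⌉ − ⌈(26·113)/355⌉ = ⌈3051/355⌉ − ⌈2938/355⌉ = 9 − 9 = 0
n=27: ⌈(28·113)/355⌉ − ⌈(27·113)/355⌉ = ⌈3164/355⌉ − ⌈3051/355⌉ = 9 − 9 = 0
n=28: ⌈(29·113)/355⌉ − ⌈(28·113)/355⌉ = ⌈3277/355⌉ − ⌈3164/355⌉ = 10 − 9 = 1
n=29: ⌈(30·113)/355⌉ − ⌈(29·113)/355⌉ = ⌈3390/355⌉ − ⌈3277/355⌉ = 10 − 10 = 0
n=30: ⌈(31·113)/355⌉ − ⌈(30·113)/355⌉ = ⌈3503/355⌉ − ⌈3390/355⌉ = 10 − 10 = 0
n=31: ⌈(32·113)/355⌉ − ⌈(31·113)/355⌉ = ⌈3616/355⌉ − ⌈3503/355⌉ = 11 − 10 = 1
n=32: ⌈(33·113)/355⌉ − ⌈(32·113)/355⌉ = ⌈3729/355⌉ − ⌈3616/355⌉ = 11 − 11 = 0
n=33: ⌈(34·113)/355⌉ − ⌈(33·113)/355⌉ = ⌈3842/355⌉ − ⌈3729/355⌉ = 11 − 11 = 0
n=34: ⌈(35·113)/355⌉ − ⌈(34·113)/355⌉ = ⌈3955/355⌉ − ⌈3842/355⌉ = 12 − 11 = 1
n=35: ⌈(36·113)/355⌉ − ⌈(35·113)/355⌉ = ⌈4068/355⌉ − ⌈3955/355⌉ = 12 − 12 = 0
n=36: ⌈(37·113)/355⌉ − ⌈(36·113)/355⌉ = ⌈4181/355⌉ − ⌈4068/355⌉ = 12 − 12 = 0
n=37: ⌈(38·113)/355⌉ − ⌈(37·113)/355⌉ = ⌈4294/355⌉ − ⌈4181/355⌉ = 13 − 12 = 1
n=38: ⌈(39·113)/355⌉ − ⌈(38·113)/355⌉ = ⌈4407/355⌉ − ⌈4294/355⌉ = 13 − 13 = 0
n=39: ⌈(40·113)/355⌉ − ⌈(39·113)/355⌉ = ⌈4520/355⌉ − ⌈4407/355⌉ = 13 − 13 = 0
n=40: ⌈(41·113)/355⌉ − ⌈(40·113)/355⌉ = ⌈4633/355⌉ − ⌈4520/355⌉ = 14 − 13 = 1


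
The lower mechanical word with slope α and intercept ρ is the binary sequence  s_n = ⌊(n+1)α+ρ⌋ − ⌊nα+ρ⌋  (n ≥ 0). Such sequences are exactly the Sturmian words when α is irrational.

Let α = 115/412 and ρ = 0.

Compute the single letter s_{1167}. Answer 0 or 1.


(n+1)α + ρ = (1168·115) / 412 = 134320/412
nα + ρ     = (1167·115) / 412 = 134205/412
⌊134320/412⌋ = 326,  ⌊134205/412⌋ = 325
s_{1167} = 326 − 325 = 1

1


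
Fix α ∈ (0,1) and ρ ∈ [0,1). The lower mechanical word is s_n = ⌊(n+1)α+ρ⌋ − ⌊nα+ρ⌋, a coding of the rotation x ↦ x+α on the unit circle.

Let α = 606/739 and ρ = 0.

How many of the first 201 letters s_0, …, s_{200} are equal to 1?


#1s = Σ_{n=0}^{200} s_n = Σ_{n=0}^{200} (⌊(n+1)α+ρ⌋ − ⌊nα+ρ⌋)
the sum telescopes: every ⌊nα+ρ⌋ with 0 < n < 201 appears once with + and once with −, leaving ⌊201α+ρ⌋ − ⌊0·α+ρ⌋
201α + ρ = (201·606) / 739 = 121806/739
ρ = 0/739
⌊121806/739⌋ = 164,  ⌊0/739⌋ = 0
#1s = 164 − 0 = 164

164


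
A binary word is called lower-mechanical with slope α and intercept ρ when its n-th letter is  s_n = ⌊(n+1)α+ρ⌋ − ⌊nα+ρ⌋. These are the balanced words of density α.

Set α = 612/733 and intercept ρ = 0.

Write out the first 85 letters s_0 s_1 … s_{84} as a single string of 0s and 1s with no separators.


0111110111110111110111110111110111110111110111110111110111110111110111110111110111110

n=0: ⌊(1·612)/733⌋ − ⌊(0·612)/733⌋ = ⌊612/733⌋ − ⌊0/733⌋ = 0 − 0 = 0
n=1: ⌊(2·612)/733⌋ − ⌊(1·612)/733⌋ = ⌊1224/733⌋ − ⌊612/733⌋ = 1 − 0 = 1
n=2: ⌊(3·612)/733⌋ − ⌊(2·612)/733⌋ = ⌊1836/733⌋ − ⌊1224/733⌋ = 2 − 1 = 1
n=3: ⌊(4·612)/733⌋ − ⌊(3·612)/733⌋ = ⌊2448/733⌋ − ⌊1836/733⌋ = 3 − 2 = 1
n=4: ⌊(5·612)/733⌋ − ⌊(4·612)/733⌋ = ⌊3060/733⌋ − ⌊2448/733⌋ = 4 − 3 = 1
n=5: ⌊(6·612)/733⌋ − ⌊(5·612)/733⌋ = ⌊3672/733⌋ − ⌊3060/733⌋ = 5 − 4 = 1
n=6: ⌊(7·612)/733⌋ − ⌊(6·612)/733⌋ = ⌊4284/733⌋ − ⌊3672/733⌋ = 5 − 5 = 0
n=7: ⌊(8·612)/733⌋ − ⌊(7·612)/733⌋ = ⌊4896/733⌋ − ⌊4284/733⌋ = 6 − 5 = 1
n=8: ⌊(9·612)/733⌋ − ⌊(8·612)/733⌋ = ⌊5508/733⌋ − ⌊4896/733⌋ = 7 − 6 = 1
n=9: ⌊(10·612)/733⌋ − ⌊(9·612)/733⌋ = ⌊6120/733⌋ − ⌊5508/733⌋ = 8 − 7 = 1
n=10: ⌊(11·612)/733⌋ − ⌊(10·612)/733⌋ = ⌊6732/733⌋ − ⌊6120/733⌋ = 9 − 8 = 1
n=11: ⌊(12·612)/733⌋ − ⌊(11·612)/733⌋ = ⌊7344/733⌋ − ⌊6732/733⌋ = 10 − 9 = 1
n=12: ⌊(13·612)/733⌋ − ⌊(12·612)/733⌋ = ⌊7956/733⌋ − ⌊7344/733⌋ = 10 − 10 = 0
n=13: ⌊(14·612)/733⌋ − ⌊(13·612)/733⌋ = ⌊8568/733⌋ − ⌊7956/733⌋ = 11 − 10 = 1
n=14: ⌊(15·612)/733⌋ − ⌊(14·612)/733⌋ = ⌊9180/733⌋ − ⌊8568/733⌋ = 12 − 11 = 1
n=15: ⌊(16·612)/733⌋ − ⌊(15·612)/733⌋ = ⌊9792/733⌋ − ⌊9180/733⌋ = 13 − 12 = 1
n=16: ⌊(17·612)/733⌋ − ⌊(16·612)/733⌋ = ⌊10404/733⌋ − ⌊9792/733⌋ = 14 − 13 = 1
n=17: ⌊(18·612)/733⌋ − ⌊(17·612)/733⌋ = ⌊11016/733⌋ − ⌊10404/733⌋ = 15 − 14 = 1
n=18: ⌊(19·612)/733⌋ − ⌊(18·612)/733⌋ = ⌊11628/733⌋ − ⌊11016/733⌋ = 15 − 15 = 0
n=19: ⌊(20·612)/733⌋ − ⌊(19·612)/733⌋ = ⌊12240/733⌋ − ⌊11628/733⌋ = 16 − 15 = 1
n=20: ⌊(21·612)/733⌋ − ⌊(20·612)/733⌋ = ⌊12852/733⌋ − ⌊12240/733⌋ = 17 − 16 = 1
n=21: ⌊(22·612)/733⌋ − ⌊(21·612)/733⌋ = ⌊13464/733⌋ − ⌊12852/733⌋ = 18 − 17 = 1
n=22: ⌊(23·612)/733⌋ − ⌊(22·612)/733⌋ = ⌊14076/733⌋ − ⌊13464/733⌋ = 19 − 18 = 1
n=23: ⌊(24·612)/733⌋ − ⌊(23·612)/733⌋ = ⌊14688/733⌋ − ⌊14076/733⌋ = 20 − 19 = 1
n=24: ⌊(25·612)/733⌋ − ⌊(24·612)/733⌋ = ⌊15300/733⌋ − ⌊14688/733⌋ = 20 − 20 = 0
n=25: ⌊(26·612)/733⌋ − ⌊(25·612)/733⌋ = ⌊15912/733⌋ − ⌊15300/733⌋ = 21 − 20 = 1
n=26: ⌊(27·612)/733⌋ − ⌊(26·612)/733⌋ = ⌊16524/733⌋ − ⌊15912/733⌋ = 22 − 21 = 1
n=27: ⌊(28·612)/733⌋ − ⌊(27·612)/733⌋ = ⌊17136/733⌋ − ⌊16524/733⌋ = 23 − 22 = 1
n=28: ⌊(29·612)/733⌋ − ⌊(28·612)/733⌋ = ⌊17748/733⌋ − ⌊17136/733⌋ = 24 − 23 = 1
n=29: ⌊(30·612)/733⌋ − ⌊(29·612)/733⌋ = ⌊18360/733⌋ − ⌊17748/733⌋ = 25 − 24 = 1
n=30: ⌊(31·612)/733⌋ − ⌊(30·612)/733⌋ = ⌊18972/733⌋ − ⌊18360/733⌋ = 25 − 25 = 0
n=31: ⌊(32·612)/733⌋ − ⌊(31·612)/733⌋ = ⌊19584/733⌋ − ⌊18972/733⌋ = 26 − 25 = 1
n=32: ⌊(33·612)/733⌋ − ⌊(32·612)/733⌋ = ⌊20196/733⌋ − ⌊19584/733⌋ = 27 − 26 = 1
n=33: ⌊(34·612)/733⌋ − ⌊(33·612)/733⌋ = ⌊20808/733⌋ − ⌊20196/733⌋ = 28 − 27 = 1
n=34: ⌊(35·612)/733⌋ − ⌊(34·612)/733⌋ = ⌊21420/733⌋ − ⌊20808/733⌋ = 29 − 28 = 1
n=35: ⌊(36·612)/733⌋ − ⌊(35·612)/733⌋ = ⌊22032/733⌋ − ⌊21420/733⌋ = 30 − 29 = 1
n=36: ⌊(37·612)/733⌋ − ⌊(36·612)/733⌋ = ⌊22644/733⌋ − ⌊22032/733⌋ = 30 − 30 = 0
n=37: ⌊(38·612)/733⌋ − ⌊(37·612)/733⌋ = ⌊23256/733⌋ − ⌊22644/733⌋ = 31 − 30 = 1
n=38: ⌊(39·612)/733⌋ − ⌊(38·612)/733⌋ = ⌊23868/733⌋ − ⌊23256/733⌋ = 32 − 31 = 1
n=39: ⌊(40·612)/733⌋ − ⌊(39·612)/733⌋ = ⌊24480/733⌋ − ⌊23868/733⌋ = 33 − 32 = 1
n=40: ⌊(41·612)/733⌋ − ⌊(40·612)/733⌋ = ⌊25092/733⌋ − ⌊24480/733⌋ = 34 − 33 = 1
n=41: ⌊(42·612)/733⌋ − ⌊(41·612)/733⌋ = ⌊25704/733⌋ − ⌊25092/733⌋ = 35 − 34 = 1
n=42: ⌊(43·612)/733⌋ − ⌊(42·612)/733⌋ = ⌊26316/733⌋ − ⌊25704/733⌋ = 35 − 35 = 0
n=43: ⌊(44·612)/733⌋ − ⌊(43·612)/733⌋ = ⌊26928/733⌋ − ⌊26316/733⌋ = 36 − 35 = 1
n=44: ⌊(45·612)/733⌋ − ⌊(44·612)/733⌋ = ⌊27540/733⌋ − ⌊26928/733⌋ = 37 − 36 = 1
n=45: ⌊(46·612)/733⌋ − ⌊(45·612)/733⌋ = ⌊28152/733⌋ − ⌊27540/733⌋ = 38 − 37 = 1
n=46: ⌊(47·612)/733⌋ − ⌊(46·612)/733⌋ = ⌊28764/733⌋ − ⌊28152/733⌋ = 39 − 38 = 1
n=47: ⌊(48·612)/733⌋ − ⌊(47·612)/733⌋ = ⌊29376/733⌋ − ⌊28764/733⌋ = 40 − 39 = 1
n=48: ⌊(49·612)/733⌋ − ⌊(48·612)/733⌋ = ⌊29988/733⌋ − ⌊29376/733⌋ = 40 − 40 = 0
n=49: ⌊(50·612)/733⌋ − ⌊(49·612)/733⌋ = ⌊30600/733⌋ − ⌊29988/733⌋ = 41 − 40 = 1
n=50: ⌊(51·612)/733⌋ − ⌊(50·612)/733⌋ = ⌊31212/733⌋ − ⌊30600/733⌋ = 42 − 41 = 1
n=51: ⌊(52·612)/733⌋ − ⌊(51·612)/733⌋ = ⌊31824/733⌋ − ⌊31212/733⌋ = 43 − 42 = 1
n=52: ⌊(53·612)/733⌋ − ⌊(52·612)/733⌋ = ⌊32436/733⌋ − ⌊31824/733⌋ = 44 − 43 = 1
n=53: ⌊(54·612)/733⌋ − ⌊(53·612)/733⌋ = ⌊33048/733⌋ − ⌊32436/733⌋ = 45 − 44 = 1
n=54: ⌊(55·612)/733⌋ − ⌊(54·612)/733⌋ = ⌊33660/733⌋ − ⌊33048/733⌋ = 45 − 45 = 0
n=55: ⌊(56·612)/733⌋ − ⌊(55·612)/733⌋ = ⌊34272/733⌋ − ⌊33660/733⌋ = 46 − 45 = 1
n=56: ⌊(57·612)/733⌋ − ⌊(56·612)/733⌋ = ⌊34884/733⌋ − ⌊34272/733⌋ = 47 − 46 = 1
n=57: ⌊(58·612)/733⌋ − ⌊(57·612)/733⌋ = ⌊35496/733⌋ − ⌊34884/733⌋ = 48 − 47 = 1
n=58: ⌊(59·612)/733⌋ − ⌊(58·612)/733⌋ = ⌊36108/733⌋ − ⌊35496/733⌋ = 49 − 48 = 1
n=59: ⌊(60·612)/733⌋ − ⌊(59·612)/733⌋ = ⌊36720/733⌋ − ⌊36108/733⌋ = 50 − 49 = 1
n=60: ⌊(61·612)/733⌋ − ⌊(60·612)/733⌋ = ⌊37332/733⌋ − ⌊36720/733⌋ = 50 − 50 = 0
n=61: ⌊(62·612)/733⌋ − ⌊(61·612)/733⌋ = ⌊37944/733⌋ − ⌊37332/733⌋ = 51 − 50 = 1
n=62: ⌊(63·612)/733⌋ − ⌊(62·612)/733⌋ = ⌊38556/733⌋ − ⌊37944/733⌋ = 52 − 51 = 1
n=63: ⌊(64·612)/733⌋ − ⌊(63·612)/733⌋ = ⌊39168/733⌋ − ⌊38556/733⌋ = 53 − 52 = 1
n=64: ⌊(65·612)/733⌋ − ⌊(64·612)/733⌋ = ⌊39780/733⌋ − ⌊39168/733⌋ = 54 − 53 = 1
n=65: ⌊(66·612)/733⌋ − ⌊(65·612)/733⌋ = ⌊40392/733⌋ − ⌊39780/733⌋ = 55 − 54 = 1
n=66: ⌊(67·612)/733⌋ − ⌊(66·612)/733⌋ = ⌊41004/733⌋ − ⌊40392/733⌋ = 55 − 55 = 0
n=67: ⌊(68·612)/733⌋ − ⌊(67·612)/733⌋ = ⌊41616/733⌋ − ⌊41004/733⌋ = 56 − 55 = 1
n=68: ⌊(69·612)/733⌋ − ⌊(68·612)/733⌋ = ⌊42228/733⌋ − ⌊41616/733⌋ = 57 − 56 = 1
n=69: ⌊(70·612)/733⌋ − ⌊(69·612)/733⌋ = ⌊42840/733⌋ − ⌊42228/733⌋ = 58 − 57 = 1
n=70: ⌊(71·612)/733⌋ − ⌊(70·612)/733⌋ = ⌊43452/733⌋ − ⌊42840/733⌋ = 59 − 58 = 1
n=71: ⌊(72·612)/733⌋ − ⌊(71·612)/733⌋ = ⌊44064/733⌋ − ⌊43452/733⌋ = 60 − 59 = 1
n=72: ⌊(73·612)/733⌋ − ⌊(72·612)/733⌋ = ⌊44676/733⌋ − ⌊44064/733⌋ = 60 − 60 = 0
n=73: ⌊(74·612)/733⌋ − ⌊(73·612)/733⌋ = ⌊45288/733⌋ − ⌊44676/733⌋ = 61 − 60 = 1
n=74: ⌊(75·612)/733⌋ − ⌊(74·612)/733⌋ = ⌊45900/733⌋ − ⌊45288/733⌋ = 62 − 61 = 1
n=75: ⌊(76·612)/733⌋ − ⌊(75·612)/733⌋ = ⌊46512/733⌋ − ⌊45900/733⌋ = 63 − 62 = 1
n=76: ⌊(77·612)/733⌋ − ⌊(76·612)/733⌋ = ⌊47124/733⌋ − ⌊46512/733⌋ = 64 − 63 = 1
n=77: ⌊(78·612)/733⌋ − ⌊(77·612)/733⌋ = ⌊47736/733⌋ − ⌊47124/733⌋ = 65 − 64 = 1
n=78: ⌊(79·612)/733⌋ − ⌊(78·612)/733⌋ = ⌊48348/733⌋ − ⌊47736/733⌋ = 65 − 65 = 0
n=79: ⌊(80·612)/733⌋ − ⌊(79·612)/733⌋ = ⌊48960/733⌋ − ⌊48348/733⌋ = 66 − 65 = 1
n=80: ⌊(81·612)/733⌋ − ⌊(80·612)/733⌋ = ⌊49572/733⌋ − ⌊48960/733⌋ = 67 − 66 = 1
n=81: ⌊(82·612)/733⌋ − ⌊(81·612)/733⌋ = ⌊50184/733⌋ − ⌊49572/733⌋ = 68 − 67 = 1
n=82: ⌊(83·612)/733⌋ − ⌊(82·612)/733⌋ = ⌊50796/733⌋ − ⌊50184/733⌋ = 69 − 68 = 1
n=83: ⌊(84·612)/733⌋ − ⌊(83·612)/733⌋ = ⌊51408/733⌋ − ⌊50796/733⌋ = 70 − 69 = 1
n=84: ⌊(85·612)/733⌋ − ⌊(84·612)/733⌋ = ⌊52020/733⌋ − ⌊51408/733⌋ = 70 − 70 = 0


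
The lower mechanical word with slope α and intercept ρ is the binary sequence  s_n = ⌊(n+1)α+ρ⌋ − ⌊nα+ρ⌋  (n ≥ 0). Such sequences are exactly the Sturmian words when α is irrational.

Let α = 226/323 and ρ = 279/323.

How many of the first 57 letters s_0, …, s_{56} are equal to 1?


40

#1s = Σ_{n=0}^{56} s_n = Σ_{n=0}^{56} (⌊(n+1)α+ρ⌋ − ⌊nα+ρ⌋)
the sum telescopes: every ⌊nα+ρ⌋ with 0 < n < 57 appears once with + and once with −, leaving ⌊57α+ρ⌋ − ⌊0·α+ρ⌋
57α + ρ = (57·226 + 279) / 323 = 13161/323
ρ = 279/323
⌊13161/323⌋ = 40,  ⌊279/323⌋ = 0
#1s = 40 − 0 = 40


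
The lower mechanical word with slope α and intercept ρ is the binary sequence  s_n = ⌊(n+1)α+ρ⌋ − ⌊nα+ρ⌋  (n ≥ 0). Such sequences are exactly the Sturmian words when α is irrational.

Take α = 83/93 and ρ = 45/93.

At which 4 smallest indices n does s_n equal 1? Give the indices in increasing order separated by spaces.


0 1 2 3

n=0: ⌊128/93⌋−⌊45/93⌋ = 1−0 = 1  ← one
n=1: ⌊211/93⌋−⌊128/93⌋ = 2−1 = 1  ← one
n=2: ⌊294/93⌋−⌊211/93⌋ = 3−2 = 1  ← one
n=3: ⌊377/93⌋−⌊294/93⌋ = 4−3 = 1  ← one
positions of the first 4 ones: 0 1 2 3


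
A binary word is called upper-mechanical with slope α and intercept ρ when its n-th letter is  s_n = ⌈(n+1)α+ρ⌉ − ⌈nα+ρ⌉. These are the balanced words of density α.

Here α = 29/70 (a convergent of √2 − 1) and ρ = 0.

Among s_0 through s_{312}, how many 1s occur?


#1s = Σ_{n=0}^{312} s_n = Σ_{n=0}^{312} (⌈(n+1)α+ρ⌉ − ⌈nα+ρ⌉)
the sum telescopes: every ⌈nα+ρ⌉ with 0 < n < 313 appears once with + and once with −, leaving ⌈313α+ρ⌉ − ⌈0·α+ρ⌉
313α + ρ = (313·29) / 70 = 9077/70
ρ = 0/70
⌈9077/70⌉ = 130,  ⌈0/70⌉ = 0
#1s = 130 − 0 = 130

130


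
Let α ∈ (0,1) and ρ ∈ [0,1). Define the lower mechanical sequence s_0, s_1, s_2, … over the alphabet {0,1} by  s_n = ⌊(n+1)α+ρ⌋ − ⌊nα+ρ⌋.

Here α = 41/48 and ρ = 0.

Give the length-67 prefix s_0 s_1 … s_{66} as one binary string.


n=0: ⌊(1·41)/48⌋ − ⌊(0·41)/48⌋ = ⌊41/48⌋ − ⌊0/48⌋ = 0 − 0 = 0
n=1: ⌊(2·41)/48⌋ − ⌊(1·41)/48⌋ = ⌊82/48⌋ − ⌊41/48⌋ = 1 − 0 = 1
n=2: ⌊(3·41)/48⌋ − ⌊(2·41)/48⌋ = ⌊123/48⌋ − ⌊82/48⌋ = 2 − 1 = 1
n=3: ⌊(4·41)/48⌋ − ⌊(3·41)/48⌋ = ⌊164/48⌋ − ⌊123/48⌋ = 3 − 2 = 1
n=4: ⌊(5·41)/48⌋ − ⌊(4·41)/48⌋ = ⌊205/48⌋ − ⌊164/48⌋ = 4 − 3 = 1
n=5: ⌊(6·41)/48⌋ − ⌊(5·41)/48⌋ = ⌊246/48⌋ − ⌊205/48⌋ = 5 − 4 = 1
n=6: ⌊(7·41)/48⌋ − ⌊(6·41)/48⌋ = ⌊287/48⌋ − ⌊246/48⌋ = 5 − 5 = 0
n=7: ⌊(8·41)/48⌋ − ⌊(7·41)/48⌋ = ⌊328/48⌋ − ⌊287/48⌋ = 6 − 5 = 1
n=8: ⌊(9·41)/48⌋ − ⌊(8·41)/48⌋ = ⌊369/48⌋ − ⌊328/48⌋ = 7 − 6 = 1
n=9: ⌊(10·41)/48⌋ − ⌊(9·41)/48⌋ = ⌊410/48⌋ − ⌊369/48⌋ = 8 − 7 = 1
n=10: ⌊(11·41)/48⌋ − ⌊(10·41)/48⌋ = ⌊451/48⌋ − ⌊410/48⌋ = 9 − 8 = 1
n=11: ⌊(12·41)/48⌋ − ⌊(11·41)/48⌋ = ⌊492/48⌋ − ⌊451/48⌋ = 10 − 9 = 1
n=12: ⌊(13·41)/48⌋ − ⌊(12·41)/48⌋ = ⌊533/48⌋ − ⌊492/48⌋ = 11 − 10 = 1
n=13: ⌊(14·41)/48⌋ − ⌊(13·41)/48⌋ = ⌊574/48⌋ − ⌊533/48⌋ = 11 − 11 = 0
n=14: ⌊(15·41)/48⌋ − ⌊(14·41)/48⌋ = ⌊615/48⌋ − ⌊574/48⌋ = 12 − 11 = 1
n=15: ⌊(16·41)/48⌋ − ⌊(15·41)/48⌋ = ⌊656/48⌋ − ⌊615/48⌋ = 13 − 12 = 1
n=16: ⌊(17·41)/48⌋ − ⌊(16·41)/48⌋ = ⌊697/48⌋ − ⌊656/48⌋ = 14 − 13 = 1
n=17: ⌊(18·41)/48⌋ − ⌊(17·41)/48⌋ = ⌊738/48⌋ − ⌊697/48⌋ = 15 − 14 = 1
n=18: ⌊(19·41)/48⌋ − ⌊(18·41)/48⌋ = ⌊779/48⌋ − ⌊738/48⌋ = 16 − 15 = 1
n=19: ⌊(20·41)/48⌋ − ⌊(19·41)/48⌋ = ⌊820/48⌋ − ⌊779/48⌋ = 17 − 16 = 1
n=20: ⌊(21·41)/48⌋ − ⌊(20·41)/48⌋ = ⌊861/48⌋ − ⌊820/48⌋ = 17 − 17 = 0
n=21: ⌊(22·41)/48⌋ − ⌊(21·41)/48⌋ = ⌊902/48⌋ − ⌊861/48⌋ = 18 − 17 = 1
n=22: ⌊(23·41)/48⌋ − ⌊(22·41)/48⌋ = ⌊943/48⌋ − ⌊902/48⌋ = 19 − 18 = 1
n=23: ⌊(24·41)/48⌋ − ⌊(23·41)/48⌋ = ⌊984/48⌋ − ⌊943/48⌋ = 20 − 19 = 1
n=24: ⌊(25·41)/48⌋ − ⌊(24·41)/48⌋ = ⌊1025/48⌋ − ⌊984/48⌋ = 21 − 20 = 1
n=25: ⌊(26·41)/48⌋ − ⌊(25·41)/48⌋ = ⌊1066/48⌋ − ⌊1025/48⌋ = 22 − 21 = 1
n=26: ⌊(27·41)/48⌋ − ⌊(26·41)/48⌋ = ⌊1107/48⌋ − ⌊1066/48⌋ = 23 − 22 = 1
n=27: ⌊(28·41)/48⌋ − ⌊(27·41)/48⌋ = ⌊1148/48⌋ − ⌊1107/48⌋ = 23 − 23 = 0
n=28: ⌊(29·41)/48⌋ − ⌊(28·41)/48⌋ = ⌊1189/48⌋ − ⌊1148/48⌋ = 24 − 23 = 1
n=29: ⌊(30·41)/48⌋ − ⌊(29·41)/48⌋ = ⌊1230/48⌋ − ⌊1189/48⌋ = 25 − 24 = 1
n=30: ⌊(31·41)/48⌋ − ⌊(30·41)/48⌋ = ⌊1271/48⌋ − ⌊1230/48⌋ = 26 − 25 = 1
n=31: ⌊(32·41)/48⌋ − ⌊(31·41)/48⌋ = ⌊1312/48⌋ − ⌊1271/48⌋ = 27 − 26 = 1
n=32: ⌊(33·41)/48⌋ − ⌊(32·41)/48⌋ = ⌊1353/48⌋ − ⌊1312/48⌋ = 28 − 27 = 1
n=33: ⌊(34·41)/48⌋ − ⌊(33·41)/48⌋ = ⌊1394/48⌋ − ⌊1353/48⌋ = 29 − 28 = 1
n=34: ⌊(35·41)/48⌋ − ⌊(34·41)/48⌋ = ⌊1435/48⌋ − ⌊1394/48⌋ = 29 − 29 = 0
n=35: ⌊(36·41)/48⌋ − ⌊(35·41)/48⌋ = ⌊1476/48⌋ − ⌊1435/48⌋ = 30 − 29 = 1
n=36: ⌊(37·41)/48⌋ − ⌊(36·41)/48⌋ = ⌊1517/48⌋ − ⌊1476/48⌋ = 31 − 30 = 1
n=37: ⌊(38·41)/48⌋ − ⌊(37·41)/48⌋ = ⌊1558/48⌋ − ⌊1517/48⌋ = 32 − 31 = 1
n=38: ⌊(39·41)/48⌋ − ⌊(38·41)/48⌋ = ⌊1599/48⌋ − ⌊1558/48⌋ = 33 − 32 = 1
n=39: ⌊(40·41)/48⌋ − ⌊(39·41)/48⌋ = ⌊1640/48⌋ − ⌊1599/48⌋ = 34 − 33 = 1
n=40: ⌊(41·41)/48⌋ − ⌊(40·41)/48⌋ = ⌊1681/48⌋ − ⌊1640/48⌋ = 35 − 34 = 1
n=41: ⌊(42·41)/48⌋ − ⌊(41·41)/48⌋ = ⌊1722/48⌋ − ⌊1681/48⌋ = 35 − 35 = 0
n=42: ⌊(43·41)/48⌋ − ⌊(42·41)/48⌋ = ⌊1763/48⌋ − ⌊1722/48⌋ = 36 − 35 = 1
n=43: ⌊(44·41)/48⌋ − ⌊(43·41)/48⌋ = ⌊1804/48⌋ − ⌊1763/48⌋ = 37 − 36 = 1
n=44: ⌊(45·41)/48⌋ − ⌊(44·41)/48⌋ = ⌊1845/48⌋ − ⌊1804/48⌋ = 38 − 37 = 1
n=45: ⌊(46·41)/48⌋ − ⌊(45·41)/48⌋ = ⌊1886/48⌋ − ⌊1845/48⌋ = 39 − 38 = 1
n=46: ⌊(47·41)/48⌋ − ⌊(46·41)/48⌋ = ⌊1927/48⌋ − ⌊1886/48⌋ = 40 − 39 = 1
n=47: ⌊(48·41)/48⌋ − ⌊(47·41)/48⌋ = ⌊1968/48⌋ − ⌊1927/48⌋ = 41 − 40 = 1
n=48: ⌊(49·41)/48⌋ − ⌊(48·41)/48⌋ = ⌊2009/48⌋ − ⌊1968/48⌋ = 41 − 41 = 0
n=49: ⌊(50·41)/48⌋ − ⌊(49·41)/48⌋ = ⌊2050/48⌋ − ⌊2009/48⌋ = 42 − 41 = 1
n=50: ⌊(51·41)/48⌋ − ⌊(50·41)/48⌋ = ⌊2091/48⌋ − ⌊2050/48⌋ = 43 − 42 = 1
n=51: ⌊(52·41)/48⌋ − ⌊(51·41)/48⌋ = ⌊2132/48⌋ − ⌊2091/48⌋ = 44 − 43 = 1
n=52: ⌊(53·41)/48⌋ − ⌊(52·41)/48⌋ = ⌊2173/48⌋ − ⌊2132/48⌋ = 45 − 44 = 1
n=53: ⌊(54·41)/48⌋ − ⌊(53·41)/48⌋ = ⌊2214/48⌋ − ⌊2173/48⌋ = 46 − 45 = 1
n=54: ⌊(55·41)/48⌋ − ⌊(54·41)/48⌋ = ⌊2255/48⌋ − ⌊2214/48⌋ = 46 − 46 = 0
n=55: ⌊(56·41)/48⌋ − ⌊(55·41)/48⌋ = ⌊2296/48⌋ − ⌊2255/48⌋ = 47 − 46 = 1
n=56: ⌊(57·41)/48⌋ − ⌊(56·41)/48⌋ = ⌊2337/48⌋ − ⌊2296/48⌋ = 48 − 47 = 1
n=57: ⌊(58·41)/48⌋ − ⌊(57·41)/48⌋ = ⌊2378/48⌋ − ⌊2337/48⌋ = 49 − 48 = 1
n=58: ⌊(59·41)/48⌋ − ⌊(58·41)/48⌋ = ⌊2419/48⌋ − ⌊2378/48⌋ = 50 − 49 = 1
n=59: ⌊(60·41)/48⌋ − ⌊(59·41)/48⌋ = ⌊2460/48⌋ − ⌊2419/48⌋ = 51 − 50 = 1
n=60: ⌊(61·41)/48⌋ − ⌊(60·41)/48⌋ = ⌊2501/48⌋ − ⌊2460/48⌋ = 52 − 51 = 1
n=61: ⌊(62·41)/48⌋ − ⌊(61·41)/48⌋ = ⌊2542/48⌋ − ⌊2501/48⌋ = 52 − 52 = 0
n=62: ⌊(63·41)/48⌋ − ⌊(62·41)/48⌋ = ⌊2583/48⌋ − ⌊2542/48⌋ = 53 − 52 = 1
n=63: ⌊(64·41)/48⌋ − ⌊(63·41)/48⌋ = ⌊2624/48⌋ − ⌊2583/48⌋ = 54 − 53 = 1
n=64: ⌊(65·41)/48⌋ − ⌊(64·41)/48⌋ = ⌊2665/48⌋ − ⌊2624/48⌋ = 55 − 54 = 1
n=65: ⌊(66·41)/48⌋ − ⌊(65·41)/48⌋ = ⌊2706/48⌋ − ⌊2665/48⌋ = 56 − 55 = 1
n=66: ⌊(67·41)/48⌋ − ⌊(66·41)/48⌋ = ⌊2747/48⌋ − ⌊2706/48⌋ = 57 − 56 = 1

0111110111111011111101111110111111011111101111110111110111111011111


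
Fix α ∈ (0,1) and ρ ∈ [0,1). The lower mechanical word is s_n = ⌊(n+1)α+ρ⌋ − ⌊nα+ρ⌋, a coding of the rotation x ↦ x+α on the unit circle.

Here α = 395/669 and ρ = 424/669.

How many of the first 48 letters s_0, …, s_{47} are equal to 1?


#1s = Σ_{n=0}^{47} s_n = Σ_{n=0}^{47} (⌊(n+1)α+ρ⌋ − ⌊nα+ρ⌋)
the sum telescopes: every ⌊nα+ρ⌋ with 0 < n < 48 appears once with + and once with −, leaving ⌊48α+ρ⌋ − ⌊0·α+ρ⌋
48α + ρ = (48·395 + 424) / 669 = 19384/669
ρ = 424/669
⌊19384/669⌋ = 28,  ⌊424/669⌋ = 0
#1s = 28 − 0 = 28

28


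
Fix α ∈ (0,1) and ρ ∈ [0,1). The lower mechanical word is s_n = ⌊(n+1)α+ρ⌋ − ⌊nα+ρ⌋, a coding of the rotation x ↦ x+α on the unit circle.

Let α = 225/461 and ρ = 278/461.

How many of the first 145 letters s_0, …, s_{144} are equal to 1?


#1s = Σ_{n=0}^{144} s_n = Σ_{n=0}^{144} (⌊(n+1)α+ρ⌋ − ⌊nα+ρ⌋)
the sum telescopes: every ⌊nα+ρ⌋ with 0 < n < 145 appears once with + and once with −, leaving ⌊145α+ρ⌋ − ⌊0·α+ρ⌋
145α + ρ = (145·225 + 278) / 461 = 32903/461
ρ = 278/461
⌊32903/461⌋ = 71,  ⌊278/461⌋ = 0
#1s = 71 − 0 = 71

71


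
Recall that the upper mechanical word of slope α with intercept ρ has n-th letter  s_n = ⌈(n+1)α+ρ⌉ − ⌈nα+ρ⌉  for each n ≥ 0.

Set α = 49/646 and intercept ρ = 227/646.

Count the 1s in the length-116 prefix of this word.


#1s = Σ_{n=0}^{115} s_n = Σ_{n=0}^{115} (⌈(n+1)α+ρ⌉ − ⌈nα+ρ⌉)
the sum telescopes: every ⌈nα+ρ⌉ with 0 < n < 116 appears once with + and once with −, leaving ⌈116α+ρ⌉ − ⌈0·α+ρ⌉
116α + ρ = (116·49 + 227) / 646 = 5911/646
ρ = 227/646
⌈5911/646⌉ = 10,  ⌈227/646⌉ = 1
#1s = 10 − 1 = 9

9


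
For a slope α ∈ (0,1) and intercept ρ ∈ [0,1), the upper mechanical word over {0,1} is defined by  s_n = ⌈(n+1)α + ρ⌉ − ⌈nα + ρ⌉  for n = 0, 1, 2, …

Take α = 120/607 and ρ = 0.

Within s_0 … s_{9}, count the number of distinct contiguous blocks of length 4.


t_n = ⌈(n·120)/607⌉ for n = 0 … 10:
  n=0…9: ⌈0/607⌉=0 ⌈120/607⌉=1 ⌈240/607⌉=1 ⌈360/607⌉=1 ⌈480/607⌉=1 ⌈600/607⌉=1 ⌈720/607⌉=2 ⌈840/607⌉=2 ⌈960/607⌉=2 ⌈1080/607⌉=2
  n=10: ⌈1200/607⌉=2
s_n = t_(n+1) − t_n for n = 0 … 9 gives
prefix = 1000010000
slide a length-4 window over [0..3] … [6..9] (7 windows); first occurrence of each distinct factor:
  [  0..  3] 1000
  [  1..  4] 0000
  [  2..  5] 0001
  [  3..  6] 0010
  [  4..  7] 0100
  (the other 2 windows repeat one of these)
distinct factors: {0000, 0001, 0010, 0100, 1000}
count = 5  (Sturmian bound for length 4 is 5)

5


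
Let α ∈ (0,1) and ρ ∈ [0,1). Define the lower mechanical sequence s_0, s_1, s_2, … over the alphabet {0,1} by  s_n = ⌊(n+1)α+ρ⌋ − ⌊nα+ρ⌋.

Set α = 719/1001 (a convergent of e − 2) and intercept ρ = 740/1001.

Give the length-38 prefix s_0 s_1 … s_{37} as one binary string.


11011101101110110111011011101110110111

n=0: ⌊(1·719+740)/1001⌋ − ⌊(0·719+740)/1001⌋ = ⌊1459/1001⌋ − ⌊740/1001⌋ = 1 − 0 = 1
n=1: ⌊(2·719+740)/1001⌋ − ⌊(1·719+740)/1001⌋ = ⌊2178/1001⌋ − ⌊1459/1001⌋ = 2 − 1 = 1
n=2: ⌊(3·719+740)/1001⌋ − ⌊(2·719+740)/1001⌋ = ⌊2897/1001⌋ − ⌊2178/1001⌋ = 2 − 2 = 0
n=3: ⌊(4·719+740)/1001⌋ − ⌊(3·719+740)/1001⌋ = ⌊3616/1001⌋ − ⌊2897/1001⌋ = 3 − 2 = 1
n=4: ⌊(5·719+740)/1001⌋ − ⌊(4·719+740)/1001⌋ = ⌊4335/1001⌋ − ⌊3616/1001⌋ = 4 − 3 = 1
n=5: ⌊(6·719+740)/1001⌋ − ⌊(5·719+740)/1001⌋ = ⌊5054/1001⌋ − ⌊4335/1001⌋ = 5 − 4 = 1
n=6: ⌊(7·719+740)/1001⌋ − ⌊(6·719+740)/1001⌋ = ⌊5773/1001⌋ − ⌊5054/1001⌋ = 5 − 5 = 0
n=7: ⌊(8·719+740)/1001⌋ − ⌊(7·719+740)/1001⌋ = ⌊6492/1001⌋ − ⌊5773/1001⌋ = 6 − 5 = 1
n=8: ⌊(9·719+740)/1001⌋ − ⌊(8·719+740)/1001⌋ = ⌊7211/1001⌋ − ⌊6492/1001⌋ = 7 − 6 = 1
n=9: ⌊(10·719+740)/1001⌋ − ⌊(9·719+740)/1001⌋ = ⌊7930/1001⌋ − ⌊7211/1001⌋ = 7 − 7 = 0
n=10: ⌊(11·719+740)/1001⌋ − ⌊(10·719+740)/1001⌋ = ⌊8649/1001⌋ − ⌊7930/1001⌋ = 8 − 7 = 1
n=11: ⌊(12·719+740)/1001⌋ − ⌊(11·719+740)/1001⌋ = ⌊9368/1001⌋ − ⌊8649/1001⌋ = 9 − 8 = 1
n=12: ⌊(13·719+740)/1001⌋ − ⌊(12·719+740)/1001⌋ = ⌊10087/1001⌋ − ⌊9368/1001⌋ = 10 − 9 = 1
n=13: ⌊(14·719+740)/1001⌋ − ⌊(13·719+740)/1001⌋ = ⌊10806/1001⌋ − ⌊10087/1001⌋ = 10 − 10 = 0
n=14: ⌊(15·719+740)/1001⌋ − ⌊(14·719+740)/1001⌋ = ⌊11525/1001⌋ − ⌊10806/1001⌋ = 11 − 10 = 1
n=15: ⌊(16·719+740)/1001⌋ − ⌊(15·719+740)/1001⌋ = ⌊12244/1001⌋ − ⌊11525/1001⌋ = 12 − 11 = 1
n=16: ⌊(17·719+740)/1001⌋ − ⌊(16·719+740)/1001⌋ = ⌊12963/1001⌋ − ⌊12244/1001⌋ = 12 − 12 = 0
n=17: ⌊(18·719+740)/1001⌋ − ⌊(17·719+740)/1001⌋ = ⌊13682/1001⌋ − ⌊12963/1001⌋ = 13 − 12 = 1
n=18: ⌊(19·719+740)/1001⌋ − ⌊(18·719+740)/1001⌋ = ⌊14401/1001⌋ − ⌊13682/1001⌋ = 14 − 13 = 1
n=19: ⌊(20·719+740)/1001⌋ − ⌊(19·719+740)/1001⌋ = ⌊15120/1001⌋ − ⌊14401/1001⌋ = 15 − 14 = 1
n=20: ⌊(21·719+740)/1001⌋ − ⌊(20·719+740)/1001⌋ = ⌊15839/1001⌋ − ⌊15120/1001⌋ = 15 − 15 = 0
n=21: ⌊(22·719+740)/1001⌋ − ⌊(21·719+740)/1001⌋ = ⌊16558/1001⌋ − ⌊15839/1001⌋ = 16 − 15 = 1
n=22: ⌊(23·719+740)/1001⌋ − ⌊(22·719+740)/1001⌋ = ⌊17277/1001⌋ − ⌊16558/1001⌋ = 17 − 16 = 1
n=23: ⌊(24·719+740)/1001⌋ − ⌊(23·719+740)/1001⌋ = ⌊17996/1001⌋ − ⌊17277/1001⌋ = 17 − 17 = 0
n=24: ⌊(25·719+740)/1001⌋ − ⌊(24·719+740)/1001⌋ = ⌊18715/1001⌋ − ⌊17996/1001⌋ = 18 − 17 = 1
n=25: ⌊(26·719+740)/1001⌋ − ⌊(25·719+740)/1001⌋ = ⌊19434/1001⌋ − ⌊18715/1001⌋ = 19 − 18 = 1
n=26: ⌊(27·719+740)/1001⌋ − ⌊(26·719+740)/1001⌋ = ⌊20153/1001⌋ − ⌊19434/1001⌋ = 20 − 19 = 1
n=27: ⌊(28·719+740)/1001⌋ − ⌊(27·719+740)/1001⌋ = ⌊20872/1001⌋ − ⌊20153/1001⌋ = 20 − 20 = 0
n=28: ⌊(29·719+740)/1001⌋ − ⌊(28·719+740)/1001⌋ = ⌊21591/1001⌋ − ⌊20872/1001⌋ = 21 − 20 = 1
n=29: ⌊(30·719+740)/1001⌋ − ⌊(29·719+740)/1001⌋ = ⌊22310/1001⌋ − ⌊21591/1001⌋ = 22 − 21 = 1
n=30: ⌊(31·719+740)/1001⌋ − ⌊(30·719+740)/1001⌋ = ⌊23029/1001⌋ − ⌊22310/1001⌋ = 23 − 22 = 1
n=31: ⌊(32·719+740)/1001⌋ − ⌊(31·719+740)/1001⌋ = ⌊23748/1001⌋ − ⌊23029/1001⌋ = 23 − 23 = 0
n=32: ⌊(33·719+740)/1001⌋ − ⌊(32·719+740)/1001⌋ = ⌊24467/1001⌋ − ⌊23748/1001⌋ = 24 − 23 = 1
n=33: ⌊(34·719+740)/1001⌋ − ⌊(33·719+740)/1001⌋ = ⌊25186/1001⌋ − ⌊24467/1001⌋ = 25 − 24 = 1
n=34: ⌊(35·719+740)/1001⌋ − ⌊(34·719+740)/1001⌋ = ⌊25905/1001⌋ − ⌊25186/1001⌋ = 25 − 25 = 0
n=35: ⌊(36·719+740)/1001⌋ − ⌊(35·719+740)/1001⌋ = ⌊26624/1001⌋ − ⌊25905/1001⌋ = 26 − 25 = 1
n=36: ⌊(37·719+740)/1001⌋ − ⌊(36·719+740)/1001⌋ = ⌊27343/1001⌋ − ⌊26624/1001⌋ = 27 − 26 = 1
n=37: ⌊(38·719+740)/1001⌋ − ⌊(37·719+740)/1001⌋ = ⌊28062/1001⌋ − ⌊27343/1001⌋ = 28 − 27 = 1
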